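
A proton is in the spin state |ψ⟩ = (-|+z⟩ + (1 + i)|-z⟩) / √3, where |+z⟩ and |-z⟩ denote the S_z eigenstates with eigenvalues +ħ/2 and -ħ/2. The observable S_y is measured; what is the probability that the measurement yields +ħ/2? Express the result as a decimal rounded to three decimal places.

0.167

|+y⟩ = (|+z⟩ + i|-z⟩)/√2, so ⟨+y|ψ⟩ = (-i) / (√2·√3).
P = |-i|² / 6 = 1/6.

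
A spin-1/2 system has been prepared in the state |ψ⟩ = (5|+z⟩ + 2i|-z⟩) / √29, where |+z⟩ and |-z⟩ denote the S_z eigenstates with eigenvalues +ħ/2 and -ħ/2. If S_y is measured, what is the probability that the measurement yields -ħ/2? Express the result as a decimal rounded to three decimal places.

|-y⟩ = (|+z⟩ - i|-z⟩)/√2, so ⟨-y|ψ⟩ = (3) / (√2·√29).
P = |3|² / 58 = 9/58.

0.155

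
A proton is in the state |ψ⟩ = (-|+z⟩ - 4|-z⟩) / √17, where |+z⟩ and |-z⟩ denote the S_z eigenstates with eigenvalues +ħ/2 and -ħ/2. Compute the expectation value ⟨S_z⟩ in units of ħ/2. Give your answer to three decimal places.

⟨σ_z⟩ = |a|² - |b|² divided by |a|²+|b|², with a, b the |+z⟩, |-z⟩ amplitudes.
= (1 - 16)/17 = -15/17.
⟨S_z⟩ = (ħ/2)·⟨σ_z⟩.

-0.882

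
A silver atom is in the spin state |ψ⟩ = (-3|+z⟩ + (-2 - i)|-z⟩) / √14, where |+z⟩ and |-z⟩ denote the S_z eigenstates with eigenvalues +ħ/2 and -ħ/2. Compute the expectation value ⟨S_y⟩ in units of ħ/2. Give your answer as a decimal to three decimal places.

0.429

⟨σ_y⟩ = 2 Im(a* b)/(|a|²+|b|²) with a = -3, b = (-2 - i).
a* b = (6 + 3i), so ⟨σ_y⟩ = 6/14.
⟨S_y⟩ = (ħ/2)·⟨σ_y⟩.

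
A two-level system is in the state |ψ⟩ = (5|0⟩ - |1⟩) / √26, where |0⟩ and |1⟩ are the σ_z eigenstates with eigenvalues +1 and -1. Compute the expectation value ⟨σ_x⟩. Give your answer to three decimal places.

-0.385

⟨σ_x⟩ = 2 Re(a* b)/(|a|²+|b|²) with a = 5, b = -1.
a* b = -5, so ⟨σ_x⟩ = -10/26.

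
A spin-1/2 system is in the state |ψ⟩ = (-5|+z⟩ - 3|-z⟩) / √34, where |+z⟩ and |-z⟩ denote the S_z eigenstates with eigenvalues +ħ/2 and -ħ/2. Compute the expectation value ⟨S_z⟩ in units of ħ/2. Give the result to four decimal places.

⟨σ_z⟩ = |a|² - |b|² divided by |a|²+|b|², with a, b the |+z⟩, |-z⟩ amplitudes.
= (25 - 9)/34 = 16/34.
⟨S_z⟩ = (ħ/2)·⟨σ_z⟩.

0.4706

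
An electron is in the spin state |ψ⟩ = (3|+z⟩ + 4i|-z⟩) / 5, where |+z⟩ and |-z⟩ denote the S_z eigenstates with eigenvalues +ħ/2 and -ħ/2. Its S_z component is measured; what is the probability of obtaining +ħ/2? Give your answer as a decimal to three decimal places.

0.360

The +ħ/2 outcome corresponds to |+z⟩. Its amplitude in |ψ⟩ is 3/5.
P = |3|² / 25 = 9/25.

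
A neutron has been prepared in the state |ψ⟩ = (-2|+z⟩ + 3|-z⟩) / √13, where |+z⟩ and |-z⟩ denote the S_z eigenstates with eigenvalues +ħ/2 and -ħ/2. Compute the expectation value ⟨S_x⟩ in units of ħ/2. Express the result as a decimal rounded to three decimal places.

-0.923

⟨σ_x⟩ = 2 Re(a* b)/(|a|²+|b|²) with a = -2, b = 3.
a* b = -6, so ⟨σ_x⟩ = -12/13.
⟨S_x⟩ = (ħ/2)·⟨σ_x⟩.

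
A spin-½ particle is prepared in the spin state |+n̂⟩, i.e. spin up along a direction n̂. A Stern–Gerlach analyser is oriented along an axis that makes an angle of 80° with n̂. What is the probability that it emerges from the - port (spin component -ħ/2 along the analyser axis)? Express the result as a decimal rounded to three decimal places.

For spin-½, the probability of finding spin-up along an axis at angle θ to the initial spin direction is cos²(θ/2); spin-down is sin²(θ/2).
θ = 80°, so P = sin²(40°) ≈ 0.413.

0.413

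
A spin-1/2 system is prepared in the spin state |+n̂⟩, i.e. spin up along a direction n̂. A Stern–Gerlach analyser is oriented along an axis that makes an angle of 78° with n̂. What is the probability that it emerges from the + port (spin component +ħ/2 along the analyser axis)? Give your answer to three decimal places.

For spin-½, the probability of finding spin-up along an axis at angle θ to the initial spin direction is cos²(θ/2); spin-down is sin²(θ/2).
θ = 78°, so P = cos²(39°) ≈ 0.604.

0.604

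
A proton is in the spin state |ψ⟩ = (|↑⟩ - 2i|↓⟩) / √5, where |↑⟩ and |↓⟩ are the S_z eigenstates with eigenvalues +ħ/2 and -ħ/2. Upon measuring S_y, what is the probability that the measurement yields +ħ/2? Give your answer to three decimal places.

0.100

|+y⟩ = (|↑⟩ + i|↓⟩)/√2, so ⟨+y|ψ⟩ = (-1) / (√2·√5).
P = |-1|² / 10 = 1/10.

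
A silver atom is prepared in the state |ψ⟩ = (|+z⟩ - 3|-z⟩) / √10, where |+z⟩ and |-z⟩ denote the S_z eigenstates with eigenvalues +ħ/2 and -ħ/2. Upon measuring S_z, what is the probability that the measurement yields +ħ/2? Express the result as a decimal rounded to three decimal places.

0.100

The +ħ/2 outcome corresponds to |+z⟩. Its amplitude in |ψ⟩ is 1/√10.
P = |1|² / 10 = 1/10.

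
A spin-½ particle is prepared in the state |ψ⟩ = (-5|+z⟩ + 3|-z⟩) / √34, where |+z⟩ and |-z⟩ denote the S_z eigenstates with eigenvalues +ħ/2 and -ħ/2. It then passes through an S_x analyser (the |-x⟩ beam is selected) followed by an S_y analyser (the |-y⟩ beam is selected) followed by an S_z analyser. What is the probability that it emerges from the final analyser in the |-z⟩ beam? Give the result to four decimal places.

0.2353

First analyser (S_x): P(|-x⟩) = |⟨-x|ψ⟩|² = 64/68.
After stage 1 the state is |-x⟩; P(|-y⟩) = |⟨-y|-x⟩|² = 1/2.
After stage 2 the state is |-y⟩; P(|-z⟩) = |⟨-z|-y⟩|² = 1/2.
Joint probability = 64/68 × 1/2 × 1/2 = 0.2353.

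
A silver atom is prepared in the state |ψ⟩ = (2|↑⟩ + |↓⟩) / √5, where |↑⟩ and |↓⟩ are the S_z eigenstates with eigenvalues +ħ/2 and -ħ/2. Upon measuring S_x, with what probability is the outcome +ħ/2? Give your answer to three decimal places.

0.900

|+x⟩ = (|↑⟩ + |↓⟩)/√2, so ⟨+x|ψ⟩ = (3) / (√2·√5).
P = |3|² / 10 = 9/10.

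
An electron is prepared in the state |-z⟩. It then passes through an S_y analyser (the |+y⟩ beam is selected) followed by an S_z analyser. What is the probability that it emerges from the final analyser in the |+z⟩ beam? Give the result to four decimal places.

First analyser (S_y): from |-z⟩, P(|+y⟩) = 1/2.
After stage 1 the state is |+y⟩; P(|+z⟩) = |⟨+z|+y⟩|² = 1/2.
Joint probability = 1/2 × 1/2 = 0.2500.

0.2500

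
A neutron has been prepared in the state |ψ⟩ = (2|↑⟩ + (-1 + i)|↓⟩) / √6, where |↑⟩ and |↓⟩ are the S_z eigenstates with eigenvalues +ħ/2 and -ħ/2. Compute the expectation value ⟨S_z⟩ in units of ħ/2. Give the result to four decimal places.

0.3333

⟨σ_z⟩ = |a|² - |b|² divided by |a|²+|b|², with a, b the |↑⟩, |↓⟩ amplitudes.
= (4 - 2)/6 = 2/6.
⟨S_z⟩ = (ħ/2)·⟨σ_z⟩.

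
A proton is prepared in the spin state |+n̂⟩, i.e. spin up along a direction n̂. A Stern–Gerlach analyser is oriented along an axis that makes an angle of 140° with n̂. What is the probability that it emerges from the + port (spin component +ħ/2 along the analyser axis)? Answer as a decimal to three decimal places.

For spin-½, the probability of finding spin-up along an axis at angle θ to the initial spin direction is cos²(θ/2); spin-down is sin²(θ/2).
θ = 140°, so P = cos²(70°) ≈ 0.117.

0.117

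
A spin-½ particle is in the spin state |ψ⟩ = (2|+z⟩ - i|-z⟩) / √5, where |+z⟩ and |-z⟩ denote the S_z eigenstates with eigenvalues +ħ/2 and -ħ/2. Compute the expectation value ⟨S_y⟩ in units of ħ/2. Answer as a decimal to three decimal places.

-0.800

⟨σ_y⟩ = 2 Im(a* b)/(|a|²+|b|²) with a = 2, b = -i.
a* b = -2i, so ⟨σ_y⟩ = -4/5.
⟨S_y⟩ = (ħ/2)·⟨σ_y⟩.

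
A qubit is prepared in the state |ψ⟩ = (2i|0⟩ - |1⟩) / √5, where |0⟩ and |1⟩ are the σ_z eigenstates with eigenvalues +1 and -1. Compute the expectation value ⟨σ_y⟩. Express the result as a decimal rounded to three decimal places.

⟨σ_y⟩ = 2 Im(a* b)/(|a|²+|b|²) with a = 2i, b = -1.
a* b = 2i, so ⟨σ_y⟩ = 4/5.

0.800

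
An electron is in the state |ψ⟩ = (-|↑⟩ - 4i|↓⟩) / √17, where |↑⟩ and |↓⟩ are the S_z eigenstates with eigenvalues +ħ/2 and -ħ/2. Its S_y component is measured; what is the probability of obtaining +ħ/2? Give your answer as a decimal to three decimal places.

0.735

|+y⟩ = (|↑⟩ + i|↓⟩)/√2, so ⟨+y|ψ⟩ = (-5) / (√2·√17).
P = |-5|² / 34 = 25/34.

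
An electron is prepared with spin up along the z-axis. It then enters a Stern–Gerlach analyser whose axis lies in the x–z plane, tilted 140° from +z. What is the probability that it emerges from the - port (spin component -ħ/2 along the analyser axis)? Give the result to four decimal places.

0.8830

For spin-½, the probability of finding spin-up along an axis at angle θ to the initial spin direction is cos²(θ/2); spin-down is sin²(θ/2).
θ = 140°, so P = sin²(70°) ≈ 0.8830.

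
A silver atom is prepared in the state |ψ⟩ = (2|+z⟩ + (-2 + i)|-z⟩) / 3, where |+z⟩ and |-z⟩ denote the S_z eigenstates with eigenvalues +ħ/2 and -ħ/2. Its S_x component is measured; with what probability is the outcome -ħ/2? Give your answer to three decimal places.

|-x⟩ = (|+z⟩ - |-z⟩)/√2, so ⟨-x|ψ⟩ = (4 - i) / (√2·3).
P = |4 - i|² / 18 = 17/18.

0.944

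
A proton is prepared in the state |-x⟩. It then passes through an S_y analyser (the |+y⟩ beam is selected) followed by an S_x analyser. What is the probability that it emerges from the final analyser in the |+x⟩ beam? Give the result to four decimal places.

First analyser (S_y): from |-x⟩, P(|+y⟩) = 1/2.
After stage 1 the state is |+y⟩; P(|+x⟩) = |⟨+x|+y⟩|² = 1/2.
Joint probability = 1/2 × 1/2 = 0.2500.

0.2500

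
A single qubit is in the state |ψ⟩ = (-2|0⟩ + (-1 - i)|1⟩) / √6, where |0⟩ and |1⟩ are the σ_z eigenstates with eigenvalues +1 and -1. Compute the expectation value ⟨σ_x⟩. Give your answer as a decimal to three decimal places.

⟨σ_x⟩ = 2 Re(a* b)/(|a|²+|b|²) with a = -2, b = (-1 - i).
a* b = (2 + 2i), so ⟨σ_x⟩ = 4/6.

0.667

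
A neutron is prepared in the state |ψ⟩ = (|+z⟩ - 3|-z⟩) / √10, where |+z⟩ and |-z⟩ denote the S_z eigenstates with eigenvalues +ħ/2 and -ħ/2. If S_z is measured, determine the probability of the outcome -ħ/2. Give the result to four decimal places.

The -ħ/2 outcome corresponds to |-z⟩. Its amplitude in |ψ⟩ is -3/√10.
P = |-3|² / 10 = 9/10.

0.9000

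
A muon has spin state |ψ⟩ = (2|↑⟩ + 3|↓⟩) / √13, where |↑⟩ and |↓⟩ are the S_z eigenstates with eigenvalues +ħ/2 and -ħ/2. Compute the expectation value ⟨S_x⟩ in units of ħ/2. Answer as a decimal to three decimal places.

⟨σ_x⟩ = 2 Re(a* b)/(|a|²+|b|²) with a = 2, b = 3.
a* b = 6, so ⟨σ_x⟩ = 12/13.
⟨S_x⟩ = (ħ/2)·⟨σ_x⟩.

0.923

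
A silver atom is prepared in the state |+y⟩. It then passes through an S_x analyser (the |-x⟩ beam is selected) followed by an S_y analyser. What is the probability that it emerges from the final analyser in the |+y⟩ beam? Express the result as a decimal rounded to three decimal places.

First analyser (S_x): from |+y⟩, P(|-x⟩) = 1/2.
After stage 1 the state is |-x⟩; P(|+y⟩) = |⟨+y|-x⟩|² = 1/2.
Joint probability = 1/2 × 1/2 = 0.250.

0.250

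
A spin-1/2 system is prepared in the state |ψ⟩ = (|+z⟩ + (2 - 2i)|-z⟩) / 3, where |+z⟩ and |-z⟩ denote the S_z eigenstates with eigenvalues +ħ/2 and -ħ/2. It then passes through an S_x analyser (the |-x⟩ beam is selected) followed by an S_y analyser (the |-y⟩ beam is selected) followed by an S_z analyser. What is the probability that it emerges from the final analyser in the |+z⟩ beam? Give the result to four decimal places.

0.0694

First analyser (S_x): P(|-x⟩) = |⟨-x|ψ⟩|² = 5/18.
After stage 1 the state is |-x⟩; P(|-y⟩) = |⟨-y|-x⟩|² = 1/2.
After stage 2 the state is |-y⟩; P(|+z⟩) = |⟨+z|-y⟩|² = 1/2.
Joint probability = 5/18 × 1/2 × 1/2 = 0.0694.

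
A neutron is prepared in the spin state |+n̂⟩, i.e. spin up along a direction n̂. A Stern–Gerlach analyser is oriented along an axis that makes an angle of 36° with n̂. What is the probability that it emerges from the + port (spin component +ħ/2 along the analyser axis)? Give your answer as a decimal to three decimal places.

For spin-½, the probability of finding spin-up along an axis at angle θ to the initial spin direction is cos²(θ/2); spin-down is sin²(θ/2).
θ = 36°, so P = cos²(18°) ≈ 0.905.

0.905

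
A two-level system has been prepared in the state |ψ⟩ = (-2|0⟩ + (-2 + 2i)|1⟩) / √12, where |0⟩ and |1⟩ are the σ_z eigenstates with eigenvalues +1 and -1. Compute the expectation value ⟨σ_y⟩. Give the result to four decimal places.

⟨σ_y⟩ = 2 Im(a* b)/(|a|²+|b|²) with a = -2, b = (-2 + 2i).
a* b = (4 - 4i), so ⟨σ_y⟩ = -8/12.

-0.6667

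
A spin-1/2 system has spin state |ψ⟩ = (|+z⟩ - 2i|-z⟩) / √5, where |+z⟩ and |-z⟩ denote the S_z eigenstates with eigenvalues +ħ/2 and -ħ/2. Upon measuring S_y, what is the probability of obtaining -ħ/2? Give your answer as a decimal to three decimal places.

0.900

|-y⟩ = (|+z⟩ - i|-z⟩)/√2, so ⟨-y|ψ⟩ = (3) / (√2·√5).
P = |3|² / 10 = 9/10.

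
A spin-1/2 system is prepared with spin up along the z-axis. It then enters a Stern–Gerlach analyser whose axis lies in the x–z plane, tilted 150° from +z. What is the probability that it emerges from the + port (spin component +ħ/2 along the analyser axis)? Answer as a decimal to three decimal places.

For spin-½, the probability of finding spin-up along an axis at angle θ to the initial spin direction is cos²(θ/2); spin-down is sin²(θ/2).
θ = 150°, so P = cos²(75°) ≈ 0.067.

0.067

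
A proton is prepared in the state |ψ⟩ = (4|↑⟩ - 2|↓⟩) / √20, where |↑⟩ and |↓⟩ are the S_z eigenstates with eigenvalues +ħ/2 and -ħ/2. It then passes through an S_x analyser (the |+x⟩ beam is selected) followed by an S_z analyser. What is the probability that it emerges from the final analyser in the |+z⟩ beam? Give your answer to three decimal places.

First analyser (S_x): P(|+x⟩) = |⟨+x|ψ⟩|² = 4/40.
After stage 1 the state is |+x⟩; P(|+z⟩) = |⟨+z|+x⟩|² = 1/2.
Joint probability = 4/40 × 1/2 = 0.050.

0.050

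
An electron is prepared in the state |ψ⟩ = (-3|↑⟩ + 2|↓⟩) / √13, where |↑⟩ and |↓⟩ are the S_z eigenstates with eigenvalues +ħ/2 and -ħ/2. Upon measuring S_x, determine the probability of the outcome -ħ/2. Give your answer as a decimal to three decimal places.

0.962

|-x⟩ = (|↑⟩ - |↓⟩)/√2, so ⟨-x|ψ⟩ = (-5) / (√2·√13).
P = |-5|² / 26 = 25/26.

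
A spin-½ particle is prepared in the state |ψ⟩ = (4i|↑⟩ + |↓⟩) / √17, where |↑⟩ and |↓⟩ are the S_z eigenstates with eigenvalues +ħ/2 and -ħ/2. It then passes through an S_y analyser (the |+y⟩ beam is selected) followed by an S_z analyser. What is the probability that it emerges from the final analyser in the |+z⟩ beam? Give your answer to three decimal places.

0.132

First analyser (S_y): P(|+y⟩) = |⟨+y|ψ⟩|² = 9/34.
After stage 1 the state is |+y⟩; P(|+z⟩) = |⟨+z|+y⟩|² = 1/2.
Joint probability = 9/34 × 1/2 = 0.132.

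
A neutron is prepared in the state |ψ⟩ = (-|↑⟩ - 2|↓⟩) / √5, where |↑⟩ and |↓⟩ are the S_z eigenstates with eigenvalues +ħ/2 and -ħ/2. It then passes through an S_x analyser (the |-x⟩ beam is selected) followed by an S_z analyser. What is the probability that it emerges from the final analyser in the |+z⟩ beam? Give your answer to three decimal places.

0.050

First analyser (S_x): P(|-x⟩) = |⟨-x|ψ⟩|² = 1/10.
After stage 1 the state is |-x⟩; P(|+z⟩) = |⟨+z|-x⟩|² = 1/2.
Joint probability = 1/10 × 1/2 = 0.050.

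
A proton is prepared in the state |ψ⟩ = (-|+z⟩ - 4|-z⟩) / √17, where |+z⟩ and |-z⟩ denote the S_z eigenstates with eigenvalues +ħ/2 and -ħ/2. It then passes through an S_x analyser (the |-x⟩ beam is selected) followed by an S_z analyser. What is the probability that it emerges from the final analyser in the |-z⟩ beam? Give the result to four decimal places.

0.1324

First analyser (S_x): P(|-x⟩) = |⟨-x|ψ⟩|² = 9/34.
After stage 1 the state is |-x⟩; P(|-z⟩) = |⟨-z|-x⟩|² = 1/2.
Joint probability = 9/34 × 1/2 = 0.1324.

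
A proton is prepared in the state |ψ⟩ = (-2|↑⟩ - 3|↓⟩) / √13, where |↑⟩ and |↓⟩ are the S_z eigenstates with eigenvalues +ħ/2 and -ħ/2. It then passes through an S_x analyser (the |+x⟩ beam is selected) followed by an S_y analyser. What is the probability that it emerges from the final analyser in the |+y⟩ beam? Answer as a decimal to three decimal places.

First analyser (S_x): P(|+x⟩) = |⟨+x|ψ⟩|² = 25/26.
After stage 1 the state is |+x⟩; P(|+y⟩) = |⟨+y|+x⟩|² = 1/2.
Joint probability = 25/26 × 1/2 = 0.481.

0.481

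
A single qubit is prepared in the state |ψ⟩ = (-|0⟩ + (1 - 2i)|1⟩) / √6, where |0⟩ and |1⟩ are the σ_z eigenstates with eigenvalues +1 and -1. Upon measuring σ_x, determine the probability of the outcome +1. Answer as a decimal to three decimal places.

|+x⟩ = (|0⟩ + |1⟩)/√2, so ⟨+x|ψ⟩ = (-2i) / (√2·√6).
P = |-2i|² / 12 = 4/12.

0.333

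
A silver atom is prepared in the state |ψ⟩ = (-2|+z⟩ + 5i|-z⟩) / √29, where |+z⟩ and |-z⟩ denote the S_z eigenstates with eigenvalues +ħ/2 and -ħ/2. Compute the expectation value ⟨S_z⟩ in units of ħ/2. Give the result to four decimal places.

⟨σ_z⟩ = |a|² - |b|² divided by |a|²+|b|², with a, b the |+z⟩, |-z⟩ amplitudes.
= (4 - 25)/29 = -21/29.
⟨S_z⟩ = (ħ/2)·⟨σ_z⟩.

-0.7241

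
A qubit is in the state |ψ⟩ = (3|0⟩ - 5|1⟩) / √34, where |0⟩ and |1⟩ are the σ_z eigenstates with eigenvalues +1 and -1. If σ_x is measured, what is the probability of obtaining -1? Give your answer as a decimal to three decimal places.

0.941

|-x⟩ = (|0⟩ - |1⟩)/√2, so ⟨-x|ψ⟩ = (8) / (√2·√34).
P = |8|² / 68 = 64/68.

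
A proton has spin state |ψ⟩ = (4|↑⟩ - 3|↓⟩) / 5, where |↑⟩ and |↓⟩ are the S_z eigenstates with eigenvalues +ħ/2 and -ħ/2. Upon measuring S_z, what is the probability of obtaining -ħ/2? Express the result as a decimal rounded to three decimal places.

0.360

The -ħ/2 outcome corresponds to |↓⟩. Its amplitude in |ψ⟩ is -3/5.
P = |-3|² / 25 = 9/25.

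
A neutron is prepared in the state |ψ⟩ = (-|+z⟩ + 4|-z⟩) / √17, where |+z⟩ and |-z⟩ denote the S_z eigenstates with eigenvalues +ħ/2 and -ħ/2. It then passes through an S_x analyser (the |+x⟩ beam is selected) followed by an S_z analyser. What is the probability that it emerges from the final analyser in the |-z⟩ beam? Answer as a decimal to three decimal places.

0.132

First analyser (S_x): P(|+x⟩) = |⟨+x|ψ⟩|² = 9/34.
After stage 1 the state is |+x⟩; P(|-z⟩) = |⟨-z|+x⟩|² = 1/2.
Joint probability = 9/34 × 1/2 = 0.132.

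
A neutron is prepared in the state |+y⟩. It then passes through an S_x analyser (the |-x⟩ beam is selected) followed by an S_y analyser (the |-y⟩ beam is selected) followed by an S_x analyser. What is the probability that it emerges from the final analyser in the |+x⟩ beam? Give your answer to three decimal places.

0.125

First analyser (S_x): from |+y⟩, P(|-x⟩) = 1/2.
After stage 1 the state is |-x⟩; P(|-y⟩) = |⟨-y|-x⟩|² = 1/2.
After stage 2 the state is |-y⟩; P(|+x⟩) = |⟨+x|-y⟩|² = 1/2.
Joint probability = 1/2 × 1/2 × 1/2 = 0.125.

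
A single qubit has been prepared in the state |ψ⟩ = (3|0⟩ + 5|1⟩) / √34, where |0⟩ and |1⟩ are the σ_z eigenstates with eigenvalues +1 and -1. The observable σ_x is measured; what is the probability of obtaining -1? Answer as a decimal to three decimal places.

|-x⟩ = (|0⟩ - |1⟩)/√2, so ⟨-x|ψ⟩ = (-2) / (√2·√34).
P = |-2|² / 68 = 4/68.

0.059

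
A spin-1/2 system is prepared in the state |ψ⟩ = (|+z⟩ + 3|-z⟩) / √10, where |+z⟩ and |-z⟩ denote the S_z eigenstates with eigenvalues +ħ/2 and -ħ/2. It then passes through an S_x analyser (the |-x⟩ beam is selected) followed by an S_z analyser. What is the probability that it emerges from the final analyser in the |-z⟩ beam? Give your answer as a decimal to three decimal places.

0.100

First analyser (S_x): P(|-x⟩) = |⟨-x|ψ⟩|² = 4/20.
After stage 1 the state is |-x⟩; P(|-z⟩) = |⟨-z|-x⟩|² = 1/2.
Joint probability = 4/20 × 1/2 = 0.100.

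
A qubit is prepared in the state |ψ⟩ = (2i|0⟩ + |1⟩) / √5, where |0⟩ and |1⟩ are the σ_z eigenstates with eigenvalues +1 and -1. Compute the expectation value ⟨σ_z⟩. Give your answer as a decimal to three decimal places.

⟨σ_z⟩ = |a|² - |b|² divided by |a|²+|b|², with a, b the |0⟩, |1⟩ amplitudes.
= (4 - 1)/5 = 3/5.

0.600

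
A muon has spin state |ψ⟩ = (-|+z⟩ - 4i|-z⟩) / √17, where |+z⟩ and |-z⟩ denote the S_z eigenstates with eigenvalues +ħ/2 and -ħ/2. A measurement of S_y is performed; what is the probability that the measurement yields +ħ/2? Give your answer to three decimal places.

|+y⟩ = (|+z⟩ + i|-z⟩)/√2, so ⟨+y|ψ⟩ = (-5) / (√2·√17).
P = |-5|² / 34 = 25/34.

0.735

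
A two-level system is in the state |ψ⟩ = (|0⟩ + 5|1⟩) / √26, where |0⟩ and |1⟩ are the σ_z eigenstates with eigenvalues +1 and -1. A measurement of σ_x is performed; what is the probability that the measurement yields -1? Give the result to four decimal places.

0.3077

|-x⟩ = (|0⟩ - |1⟩)/√2, so ⟨-x|ψ⟩ = (-4) / (√2·√26).
P = |-4|² / 52 = 16/52.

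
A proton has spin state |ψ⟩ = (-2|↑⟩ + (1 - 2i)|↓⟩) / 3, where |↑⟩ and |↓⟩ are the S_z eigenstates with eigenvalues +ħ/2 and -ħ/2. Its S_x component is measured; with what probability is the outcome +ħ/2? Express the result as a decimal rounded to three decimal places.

0.278

|+x⟩ = (|↑⟩ + |↓⟩)/√2, so ⟨+x|ψ⟩ = (-1 - 2i) / (√2·3).
P = |-1 - 2i|² / 18 = 5/18.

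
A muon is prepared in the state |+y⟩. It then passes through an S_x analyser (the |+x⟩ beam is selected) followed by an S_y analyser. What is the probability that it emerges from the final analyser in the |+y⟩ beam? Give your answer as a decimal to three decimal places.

First analyser (S_x): from |+y⟩, P(|+x⟩) = 1/2.
After stage 1 the state is |+x⟩; P(|+y⟩) = |⟨+y|+x⟩|² = 1/2.
Joint probability = 1/2 × 1/2 = 0.250.

0.250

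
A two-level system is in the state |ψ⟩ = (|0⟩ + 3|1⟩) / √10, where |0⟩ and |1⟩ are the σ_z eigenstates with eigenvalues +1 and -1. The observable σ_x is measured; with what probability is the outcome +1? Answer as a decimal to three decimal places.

|+x⟩ = (|0⟩ + |1⟩)/√2, so ⟨+x|ψ⟩ = (4) / (√2·√10).
P = |4|² / 20 = 16/20.

0.800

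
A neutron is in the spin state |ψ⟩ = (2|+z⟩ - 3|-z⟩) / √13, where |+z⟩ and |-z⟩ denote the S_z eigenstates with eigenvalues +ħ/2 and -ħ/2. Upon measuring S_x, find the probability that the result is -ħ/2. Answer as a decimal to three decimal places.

0.962

|-x⟩ = (|+z⟩ - |-z⟩)/√2, so ⟨-x|ψ⟩ = (5) / (√2·√13).
P = |5|² / 26 = 25/26.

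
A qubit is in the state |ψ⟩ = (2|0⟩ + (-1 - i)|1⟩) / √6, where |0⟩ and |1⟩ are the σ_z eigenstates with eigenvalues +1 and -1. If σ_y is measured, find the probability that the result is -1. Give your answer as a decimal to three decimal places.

0.833

|-y⟩ = (|0⟩ - i|1⟩)/√2, so ⟨-y|ψ⟩ = (3 - i) / (√2·√6).
P = |3 - i|² / 12 = 10/12.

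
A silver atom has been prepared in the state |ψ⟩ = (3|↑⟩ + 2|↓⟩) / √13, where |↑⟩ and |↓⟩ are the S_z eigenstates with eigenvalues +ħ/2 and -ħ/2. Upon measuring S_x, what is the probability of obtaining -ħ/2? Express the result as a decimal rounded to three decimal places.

|-x⟩ = (|↑⟩ - |↓⟩)/√2, so ⟨-x|ψ⟩ = (1) / (√2·√13).
P = |1|² / 26 = 1/26.

0.038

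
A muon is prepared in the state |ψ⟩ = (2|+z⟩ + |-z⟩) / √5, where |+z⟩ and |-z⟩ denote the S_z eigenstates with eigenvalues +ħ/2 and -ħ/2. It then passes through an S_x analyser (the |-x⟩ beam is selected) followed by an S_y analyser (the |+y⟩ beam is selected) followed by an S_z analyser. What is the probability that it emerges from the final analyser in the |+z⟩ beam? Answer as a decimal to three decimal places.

0.025

First analyser (S_x): P(|-x⟩) = |⟨-x|ψ⟩|² = 1/10.
After stage 1 the state is |-x⟩; P(|+y⟩) = |⟨+y|-x⟩|² = 1/2.
After stage 2 the state is |+y⟩; P(|+z⟩) = |⟨+z|+y⟩|² = 1/2.
Joint probability = 1/10 × 1/2 × 1/2 = 0.025.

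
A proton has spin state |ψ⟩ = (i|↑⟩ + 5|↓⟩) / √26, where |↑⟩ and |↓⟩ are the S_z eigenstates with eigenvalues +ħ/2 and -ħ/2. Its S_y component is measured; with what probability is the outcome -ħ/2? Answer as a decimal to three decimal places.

0.692

|-y⟩ = (|↑⟩ - i|↓⟩)/√2, so ⟨-y|ψ⟩ = (6i) / (√2·√26).
P = |6i|² / 52 = 36/52.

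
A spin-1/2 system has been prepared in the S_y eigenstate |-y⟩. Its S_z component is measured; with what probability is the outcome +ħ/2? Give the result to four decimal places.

In the S_z basis, |-y⟩ = (|↑⟩ - i|↓⟩)/√2 and |+z⟩ = |↑⟩.
|⟨+z|-y⟩|² = 1/2.

0.5000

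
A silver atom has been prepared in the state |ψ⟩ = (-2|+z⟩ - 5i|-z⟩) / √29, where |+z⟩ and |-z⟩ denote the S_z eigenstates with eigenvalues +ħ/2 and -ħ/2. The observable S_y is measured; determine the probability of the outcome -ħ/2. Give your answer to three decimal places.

0.155

|-y⟩ = (|+z⟩ - i|-z⟩)/√2, so ⟨-y|ψ⟩ = (3) / (√2·√29).
P = |3|² / 58 = 9/58.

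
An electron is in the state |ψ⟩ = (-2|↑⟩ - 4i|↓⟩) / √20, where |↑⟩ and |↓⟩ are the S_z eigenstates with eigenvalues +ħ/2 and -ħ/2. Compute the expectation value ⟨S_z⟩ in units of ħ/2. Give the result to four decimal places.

⟨σ_z⟩ = |a|² - |b|² divided by |a|²+|b|², with a, b the |↑⟩, |↓⟩ amplitudes.
= (4 - 16)/20 = -12/20.
⟨S_z⟩ = (ħ/2)·⟨σ_z⟩.

-0.6000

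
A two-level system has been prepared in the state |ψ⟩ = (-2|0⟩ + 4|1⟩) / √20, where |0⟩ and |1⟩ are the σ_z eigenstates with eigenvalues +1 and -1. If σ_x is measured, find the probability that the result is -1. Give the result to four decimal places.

0.9000

|-x⟩ = (|0⟩ - |1⟩)/√2, so ⟨-x|ψ⟩ = (-6) / (√2·√20).
P = |-6|² / 40 = 36/40.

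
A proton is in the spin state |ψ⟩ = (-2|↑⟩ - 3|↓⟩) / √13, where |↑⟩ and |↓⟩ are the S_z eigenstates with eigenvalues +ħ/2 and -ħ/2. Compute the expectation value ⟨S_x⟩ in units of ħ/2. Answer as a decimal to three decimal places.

0.923

⟨σ_x⟩ = 2 Re(a* b)/(|a|²+|b|²) with a = -2, b = -3.
a* b = 6, so ⟨σ_x⟩ = 12/13.
⟨S_x⟩ = (ħ/2)·⟨σ_x⟩.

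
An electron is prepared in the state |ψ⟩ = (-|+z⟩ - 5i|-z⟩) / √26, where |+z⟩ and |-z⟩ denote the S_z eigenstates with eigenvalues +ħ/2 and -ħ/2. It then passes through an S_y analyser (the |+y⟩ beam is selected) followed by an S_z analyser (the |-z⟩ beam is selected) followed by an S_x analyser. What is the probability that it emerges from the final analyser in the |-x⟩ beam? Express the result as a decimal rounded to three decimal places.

0.173

First analyser (S_y): P(|+y⟩) = |⟨+y|ψ⟩|² = 36/52.
After stage 1 the state is |+y⟩; P(|-z⟩) = |⟨-z|+y⟩|² = 1/2.
After stage 2 the state is |-z⟩; P(|-x⟩) = |⟨-x|-z⟩|² = 1/2.
Joint probability = 36/52 × 1/2 × 1/2 = 0.173.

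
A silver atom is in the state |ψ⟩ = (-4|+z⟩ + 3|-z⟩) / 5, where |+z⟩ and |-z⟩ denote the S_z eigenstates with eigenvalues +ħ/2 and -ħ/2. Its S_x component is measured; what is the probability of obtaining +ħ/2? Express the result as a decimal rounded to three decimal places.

|+x⟩ = (|+z⟩ + |-z⟩)/√2, so ⟨+x|ψ⟩ = (-1) / (√2·5).
P = |-1|² / 50 = 1/50.

0.020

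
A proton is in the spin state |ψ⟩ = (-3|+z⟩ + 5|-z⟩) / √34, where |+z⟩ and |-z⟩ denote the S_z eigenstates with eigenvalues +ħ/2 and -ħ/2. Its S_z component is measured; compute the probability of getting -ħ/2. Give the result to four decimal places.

The -ħ/2 outcome corresponds to |-z⟩. Its amplitude in |ψ⟩ is 5/√34.
P = |5|² / 34 = 25/34.

0.7353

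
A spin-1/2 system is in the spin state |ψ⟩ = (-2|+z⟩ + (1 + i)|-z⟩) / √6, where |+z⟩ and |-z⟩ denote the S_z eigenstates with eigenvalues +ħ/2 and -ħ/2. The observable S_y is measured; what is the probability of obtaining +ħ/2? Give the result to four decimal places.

|+y⟩ = (|+z⟩ + i|-z⟩)/√2, so ⟨+y|ψ⟩ = (-1 - i) / (√2·√6).
P = |-1 - i|² / 12 = 2/12.

0.1667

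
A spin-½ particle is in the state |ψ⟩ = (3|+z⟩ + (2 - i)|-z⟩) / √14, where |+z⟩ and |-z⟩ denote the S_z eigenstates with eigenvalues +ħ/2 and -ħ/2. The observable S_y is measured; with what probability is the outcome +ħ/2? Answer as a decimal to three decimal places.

|+y⟩ = (|+z⟩ + i|-z⟩)/√2, so ⟨+y|ψ⟩ = (2 - 2i) / (√2·√14).
P = |2 - 2i|² / 28 = 8/28.

0.286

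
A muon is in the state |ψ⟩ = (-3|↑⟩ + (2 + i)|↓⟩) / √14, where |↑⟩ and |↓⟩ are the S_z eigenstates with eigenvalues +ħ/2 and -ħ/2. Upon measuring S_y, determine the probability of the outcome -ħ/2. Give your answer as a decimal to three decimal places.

|-y⟩ = (|↑⟩ - i|↓⟩)/√2, so ⟨-y|ψ⟩ = (-4 + 2i) / (√2·√14).
P = |-4 + 2i|² / 28 = 20/28.

0.714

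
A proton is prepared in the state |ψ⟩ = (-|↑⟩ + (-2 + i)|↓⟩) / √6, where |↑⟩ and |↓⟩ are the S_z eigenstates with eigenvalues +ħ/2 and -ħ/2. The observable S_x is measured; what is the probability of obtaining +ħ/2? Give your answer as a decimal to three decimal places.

0.833

|+x⟩ = (|↑⟩ + |↓⟩)/√2, so ⟨+x|ψ⟩ = (-3 + i) / (√2·√6).
P = |-3 + i|² / 12 = 10/12.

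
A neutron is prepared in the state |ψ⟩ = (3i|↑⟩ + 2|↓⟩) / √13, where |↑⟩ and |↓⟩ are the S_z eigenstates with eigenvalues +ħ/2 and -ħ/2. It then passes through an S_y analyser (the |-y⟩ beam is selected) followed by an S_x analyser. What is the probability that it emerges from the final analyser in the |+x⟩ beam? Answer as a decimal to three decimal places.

First analyser (S_y): P(|-y⟩) = |⟨-y|ψ⟩|² = 25/26.
After stage 1 the state is |-y⟩; P(|+x⟩) = |⟨+x|-y⟩|² = 1/2.
Joint probability = 25/26 × 1/2 = 0.481.

0.481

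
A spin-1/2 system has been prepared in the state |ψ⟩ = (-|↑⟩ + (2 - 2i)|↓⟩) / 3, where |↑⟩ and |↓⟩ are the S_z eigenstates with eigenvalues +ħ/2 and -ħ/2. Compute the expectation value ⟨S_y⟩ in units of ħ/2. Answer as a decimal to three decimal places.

⟨σ_y⟩ = 2 Im(a* b)/(|a|²+|b|²) with a = -1, b = (2 - 2i).
a* b = (-2 + 2i), so ⟨σ_y⟩ = 4/9.
⟨S_y⟩ = (ħ/2)·⟨σ_y⟩.

0.444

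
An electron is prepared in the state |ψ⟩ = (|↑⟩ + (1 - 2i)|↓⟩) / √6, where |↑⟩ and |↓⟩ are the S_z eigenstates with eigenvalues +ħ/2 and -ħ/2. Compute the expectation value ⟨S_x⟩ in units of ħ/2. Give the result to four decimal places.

0.3333

⟨σ_x⟩ = 2 Re(a* b)/(|a|²+|b|²) with a = 1, b = (1 - 2i).
a* b = (1 - 2i), so ⟨σ_x⟩ = 2/6.
⟨S_x⟩ = (ħ/2)·⟨σ_x⟩.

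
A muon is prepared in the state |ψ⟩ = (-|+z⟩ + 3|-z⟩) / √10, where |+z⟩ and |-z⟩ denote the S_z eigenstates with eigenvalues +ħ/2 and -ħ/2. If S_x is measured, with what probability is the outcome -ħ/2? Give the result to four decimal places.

0.8000

|-x⟩ = (|+z⟩ - |-z⟩)/√2, so ⟨-x|ψ⟩ = (-4) / (√2·√10).
P = |-4|² / 20 = 16/20.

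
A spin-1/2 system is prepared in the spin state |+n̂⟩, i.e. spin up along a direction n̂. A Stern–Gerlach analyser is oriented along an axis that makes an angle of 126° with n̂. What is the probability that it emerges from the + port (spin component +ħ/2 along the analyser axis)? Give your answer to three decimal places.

0.206

For spin-½, the probability of finding spin-up along an axis at angle θ to the initial spin direction is cos²(θ/2); spin-down is sin²(θ/2).
θ = 126°, so P = cos²(63°) ≈ 0.206.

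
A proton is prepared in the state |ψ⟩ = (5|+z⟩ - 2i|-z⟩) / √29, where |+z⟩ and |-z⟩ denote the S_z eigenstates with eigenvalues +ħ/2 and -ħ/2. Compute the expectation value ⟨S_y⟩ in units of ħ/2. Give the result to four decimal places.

-0.6897

⟨σ_y⟩ = 2 Im(a* b)/(|a|²+|b|²) with a = 5, b = -2i.
a* b = -10i, so ⟨σ_y⟩ = -20/29.
⟨S_y⟩ = (ħ/2)·⟨σ_y⟩.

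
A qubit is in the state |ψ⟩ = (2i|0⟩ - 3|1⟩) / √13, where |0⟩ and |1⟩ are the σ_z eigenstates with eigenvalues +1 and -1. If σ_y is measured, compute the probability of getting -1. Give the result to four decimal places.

|-y⟩ = (|0⟩ - i|1⟩)/√2, so ⟨-y|ψ⟩ = (-i) / (√2·√13).
P = |-i|² / 26 = 1/26.

0.0385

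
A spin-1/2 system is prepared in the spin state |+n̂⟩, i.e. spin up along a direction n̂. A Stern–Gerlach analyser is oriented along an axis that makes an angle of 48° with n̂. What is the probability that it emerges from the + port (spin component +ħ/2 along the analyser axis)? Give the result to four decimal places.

For spin-½, the probability of finding spin-up along an axis at angle θ to the initial spin direction is cos²(θ/2); spin-down is sin²(θ/2).
θ = 48°, so P = cos²(24°) ≈ 0.8346.

0.8346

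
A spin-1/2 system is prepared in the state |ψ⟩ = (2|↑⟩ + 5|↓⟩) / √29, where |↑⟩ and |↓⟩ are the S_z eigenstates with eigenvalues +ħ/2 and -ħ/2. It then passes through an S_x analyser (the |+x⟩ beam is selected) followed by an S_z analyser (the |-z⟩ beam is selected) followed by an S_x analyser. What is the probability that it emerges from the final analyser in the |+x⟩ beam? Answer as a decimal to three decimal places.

First analyser (S_x): P(|+x⟩) = |⟨+x|ψ⟩|² = 49/58.
After stage 1 the state is |+x⟩; P(|-z⟩) = |⟨-z|+x⟩|² = 1/2.
After stage 2 the state is |-z⟩; P(|+x⟩) = |⟨+x|-z⟩|² = 1/2.
Joint probability = 49/58 × 1/2 × 1/2 = 0.211.

0.211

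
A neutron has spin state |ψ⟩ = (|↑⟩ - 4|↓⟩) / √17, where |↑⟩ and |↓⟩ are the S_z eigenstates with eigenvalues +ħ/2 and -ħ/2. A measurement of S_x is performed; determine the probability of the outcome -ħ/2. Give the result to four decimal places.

|-x⟩ = (|↑⟩ - |↓⟩)/√2, so ⟨-x|ψ⟩ = (5) / (√2·√17).
P = |5|² / 34 = 25/34.

0.7353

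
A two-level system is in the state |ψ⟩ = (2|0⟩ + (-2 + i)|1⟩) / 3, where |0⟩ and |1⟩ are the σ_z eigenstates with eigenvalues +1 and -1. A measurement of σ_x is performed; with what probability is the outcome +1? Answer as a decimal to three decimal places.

0.056

|+x⟩ = (|0⟩ + |1⟩)/√2, so ⟨+x|ψ⟩ = (i) / (√2·3).
P = |i|² / 18 = 1/18.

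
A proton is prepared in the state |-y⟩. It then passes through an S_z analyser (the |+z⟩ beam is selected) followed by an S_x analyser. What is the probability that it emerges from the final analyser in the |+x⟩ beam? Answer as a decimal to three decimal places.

First analyser (S_z): from |-y⟩, P(|+z⟩) = 1/2.
After stage 1 the state is |+z⟩; P(|+x⟩) = |⟨+x|+z⟩|² = 1/2.
Joint probability = 1/2 × 1/2 = 0.250.

0.250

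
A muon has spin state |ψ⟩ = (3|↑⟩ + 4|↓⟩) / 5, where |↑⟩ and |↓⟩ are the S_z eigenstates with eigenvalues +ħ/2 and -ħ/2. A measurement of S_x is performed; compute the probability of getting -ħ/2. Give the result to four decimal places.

0.0200

|-x⟩ = (|↑⟩ - |↓⟩)/√2, so ⟨-x|ψ⟩ = (-1) / (√2·5).
P = |-1|² / 50 = 1/50.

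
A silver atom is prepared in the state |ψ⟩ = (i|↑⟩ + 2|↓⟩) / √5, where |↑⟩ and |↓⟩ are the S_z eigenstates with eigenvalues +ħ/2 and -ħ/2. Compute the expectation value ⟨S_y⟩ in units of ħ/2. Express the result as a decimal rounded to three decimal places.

-0.800

⟨σ_y⟩ = 2 Im(a* b)/(|a|²+|b|²) with a = i, b = 2.
a* b = -2i, so ⟨σ_y⟩ = -4/5.
⟨S_y⟩ = (ħ/2)·⟨σ_y⟩.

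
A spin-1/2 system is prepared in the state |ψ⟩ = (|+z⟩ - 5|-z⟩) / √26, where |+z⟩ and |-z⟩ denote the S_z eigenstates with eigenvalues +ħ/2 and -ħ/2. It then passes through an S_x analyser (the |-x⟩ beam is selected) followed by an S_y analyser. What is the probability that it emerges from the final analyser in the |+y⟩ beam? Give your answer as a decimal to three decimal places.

0.346

First analyser (S_x): P(|-x⟩) = |⟨-x|ψ⟩|² = 36/52.
After stage 1 the state is |-x⟩; P(|+y⟩) = |⟨+y|-x⟩|² = 1/2.
Joint probability = 36/52 × 1/2 = 0.346.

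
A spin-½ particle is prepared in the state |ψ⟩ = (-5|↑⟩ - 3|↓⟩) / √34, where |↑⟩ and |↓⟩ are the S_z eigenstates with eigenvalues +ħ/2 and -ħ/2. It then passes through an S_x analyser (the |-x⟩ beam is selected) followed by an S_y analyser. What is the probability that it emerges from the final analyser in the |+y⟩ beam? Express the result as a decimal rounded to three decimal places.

0.029

First analyser (S_x): P(|-x⟩) = |⟨-x|ψ⟩|² = 4/68.
After stage 1 the state is |-x⟩; P(|+y⟩) = |⟨+y|-x⟩|² = 1/2.
Joint probability = 4/68 × 1/2 = 0.029.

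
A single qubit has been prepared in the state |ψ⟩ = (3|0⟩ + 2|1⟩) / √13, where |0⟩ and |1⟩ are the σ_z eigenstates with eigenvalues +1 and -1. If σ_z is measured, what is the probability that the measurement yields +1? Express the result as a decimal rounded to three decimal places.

The +1 outcome corresponds to |0⟩. Its amplitude in |ψ⟩ is 3/√13.
P = |3|² / 13 = 9/13.

0.692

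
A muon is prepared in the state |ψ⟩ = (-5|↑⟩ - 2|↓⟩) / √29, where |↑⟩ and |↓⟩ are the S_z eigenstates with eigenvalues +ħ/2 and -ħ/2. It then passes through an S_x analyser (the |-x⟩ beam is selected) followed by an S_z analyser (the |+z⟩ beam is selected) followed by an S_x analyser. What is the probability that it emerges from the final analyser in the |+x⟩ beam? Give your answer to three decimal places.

First analyser (S_x): P(|-x⟩) = |⟨-x|ψ⟩|² = 9/58.
After stage 1 the state is |-x⟩; P(|+z⟩) = |⟨+z|-x⟩|² = 1/2.
After stage 2 the state is |+z⟩; P(|+x⟩) = |⟨+x|+z⟩|² = 1/2.
Joint probability = 9/58 × 1/2 × 1/2 = 0.039.

0.039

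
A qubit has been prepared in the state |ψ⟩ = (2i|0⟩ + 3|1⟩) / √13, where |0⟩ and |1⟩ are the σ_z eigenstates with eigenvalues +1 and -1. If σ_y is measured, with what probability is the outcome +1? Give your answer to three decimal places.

0.038

|+y⟩ = (|0⟩ + i|1⟩)/√2, so ⟨+y|ψ⟩ = (-i) / (√2·√13).
P = |-i|² / 26 = 1/26.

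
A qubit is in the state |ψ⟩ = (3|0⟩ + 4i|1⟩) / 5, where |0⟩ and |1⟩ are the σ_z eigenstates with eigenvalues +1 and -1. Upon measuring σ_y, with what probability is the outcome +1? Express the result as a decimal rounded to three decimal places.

|+y⟩ = (|0⟩ + i|1⟩)/√2, so ⟨+y|ψ⟩ = (7) / (√2·5).
P = |7|² / 50 = 49/50.

0.980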